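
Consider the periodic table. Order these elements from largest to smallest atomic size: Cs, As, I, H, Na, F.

Cs > Na > I > As > F > H

H is in period 1, group 1; F is in period 2, group 17; Na is in period 3, group 1; As is in period 4, group 15; I is in period 5, group 17; Cs is in period 6, group 1.
Radius decreases left→right (rising Z_eff, same n) and increases top→bottom (higher n).
Here both period and group differ, so the two effects have to be weighed against each other.
F > H: the two effects oppose for this pair; the down-group effect wins (64 vs 32 pm).
As > F: both effects reinforce here, so As is clearly the larger of the two.
I > As: period and group pull opposite ways; the down-group shift dominates (133 vs 121 pm).
Na > I: period and group pull opposite ways; the across-period shift dominates (155 vs 133 pm).
Cs > Na: they share group 1; the group trend gives Cs the larger value.
Approximate values (pm): H 32, F 64, Na 155, As 121, I 133, Cs 232.
So from largest to smallest: Cs > Na > I > As > F > H.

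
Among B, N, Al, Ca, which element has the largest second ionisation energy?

The second ionization energy removes an electron from the +1 ion. For each element: B⁺ still has 2 valence electrons; N⁺ still has 4 valence electrons; Al⁺ still has 2 valence electrons; Ca⁺ still has 1 valence electron.
All are still removing valence electrons, so compare the +1 ions as you would atoms: IE_2 generally rises across a period (higher Z_eff) and falls down a group (larger shell), subject to the usual subshell exceptions.
Valence configurations: B⁺ [He]2s², N⁺ [He]2s²2p², Al⁺ [Ne]3s², Ca⁺ [Ar]4s¹.
Tabulated IE_2 (kJ/mol): B 2427, N 2856, Al 1817, Ca 1145.
Putting it together, IE_2: Ca < Al < B < N.

N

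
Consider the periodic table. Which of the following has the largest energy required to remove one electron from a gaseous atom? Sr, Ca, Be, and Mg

Be

Be is in period 2, group 2; Mg is in period 3, group 2; Ca is in period 4, group 2; Sr is in period 5, group 2.
Across a period the outer electron is held more tightly (higher IE₁); down a group it sits in a higher shell, more shielded, and comes off more easily.
All are in group 2, so first ionization energy increases up the group.
The largest energy required to remove one electron from a gaseous atom among these belongs to Be.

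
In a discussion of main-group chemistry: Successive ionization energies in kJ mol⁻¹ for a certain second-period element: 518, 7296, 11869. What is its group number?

Look for the largest jump between consecutive ionization energies: IE2/IE1 ≈ 14.1, far larger than any earlier ratio.
That jump marks the point where a core electron is being removed. So the atom has 1 valence electron.
A main-group element with 1 valence electron is in group 1.

Group 1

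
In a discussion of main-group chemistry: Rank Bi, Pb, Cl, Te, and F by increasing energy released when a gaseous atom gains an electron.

F is in period 2, group 17; Cl is in period 3, group 17; Te is in period 5, group 16; Pb is in period 6, group 14; Bi is in period 6, group 15.
EA tends to increase across a period and decrease down a group, though the pattern is less regular than for IE or radius.
Neither a single period nor a single group — weigh both effects.
Bi > Pb: both are in period 6; the period trend gives Bi the larger value.
Te > Bi: both effects reinforce here, so Te is clearly the higher of the two.
F > Te: relative to Te, both the across-period and down-group shifts push F's electron affinity up.
Cl > F: this pair runs against the simple trend — see the exception note.
Note the exception: Cl has a higher electron affinity than F, contrary to the simple trend — F's small 2p subshell makes the incoming electron feel strong e⁻–e⁻ repulsion, so Cl actually releases more energy on gaining an electron.
For reference (kJ/mol): F 328, Cl 349, Te 190, Pb 35, Bi 91.
So from lowest to highest: Pb < Bi < Te < F < Cl.

Pb < Bi < Te < F < Cl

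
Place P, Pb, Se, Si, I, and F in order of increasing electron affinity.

Pb < P < Si < Se < I < F

F is in period 2, group 17; Si is in period 3, group 14; P is in period 3, group 15; Se is in period 4, group 16; I is in period 5, group 17; Pb is in period 6, group 14.
Electron affinity generally becomes more exothermic across a period toward the halogens and less exothermic down a group.
Neither a single period nor a single group — weigh both effects.
P > Pb: both effects reinforce here, so P is clearly the higher of the two.
Si > P: this pair runs against the simple trend — see the exception note.
Se > Si: the two effects oppose for this pair; the across-period effect wins (195 vs 134 kJ/mol).
I > Se: period and group pull opposite ways; the across-period shift dominates (295 vs 195 kJ/mol).
F > I: F sits above I in group 17, so the down-group effect alone puts F higher.
Note the exception: Si has a higher electron affinity than P, contrary to the simple trend — adding an electron to P's half-filled 3p³ is unfavourable, so Si (3p²) has the more exothermic EA.
Tabulated electron affinity (kJ/mol): F 328, Si 134, P 72, Se 195, I 295, Pb 35.
So from lowest to highest: Pb < P < Si < Se < I < F.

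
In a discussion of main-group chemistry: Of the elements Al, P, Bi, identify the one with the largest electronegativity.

P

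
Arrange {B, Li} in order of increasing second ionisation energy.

Consider each +1 ion: B⁺ still has 2 valence electrons; Li⁺ is the bare [He] core.
Pulling an electron out of a noble-gas core costs far more than removing a remaining valence electron, so Li sits at the high end of IE_2.
The numbers (kJ/mol): B 2427, Li 7298.
Putting it together, IE_2: B < Li.

B, Li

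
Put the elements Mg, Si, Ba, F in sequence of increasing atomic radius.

F is in period 2, group 17; Mg is in period 3, group 2; Si is in period 3, group 14; Ba is in period 6, group 2.
Across a period the added protons contract the valence shell; down a group each new principal shell makes the atom larger.
Neither a single period nor a single group — weigh both effects.
Si > F: both effects reinforce here, so Si is clearly the larger of the two.
Mg > Si: both are in period 3; the period trend gives Mg the larger value.
Ba > Mg: Ba sits below Mg in group 2, so the down-group effect alone puts Ba larger.
For reference (pm): F 64, Mg 139, Si 116, Ba 196.
So from smallest to largest: F < Si < Mg < Ba.

F, Si, Mg, Ba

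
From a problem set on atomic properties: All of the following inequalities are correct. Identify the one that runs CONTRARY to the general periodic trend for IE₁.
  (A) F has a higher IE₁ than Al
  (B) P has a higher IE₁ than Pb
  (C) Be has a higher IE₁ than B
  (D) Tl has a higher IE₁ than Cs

(C)

The general trend: IE₁ increases across a period and decreases down a group.
(A) F (period 2, group 17) vs Al (period 3, group 13): the stated order agrees with the simple trend.
(B) P (period 3, group 15) vs Pb (period 6, group 14): the stated order agrees with the simple trend.
(C) Be (period 2, group 2) vs B (period 2, group 13): the stated order contradicts the simple trend.
(D) Tl (period 6, group 13) vs Cs (period 6, group 1): the stated order agrees with the simple trend.
The exception is (C): removing B's lone 2p electron is easier than breaking Be's filled 2s².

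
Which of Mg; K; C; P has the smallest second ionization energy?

Mg

Consider each +1 ion: Mg⁺ still has 1 valence electron; K⁺ is the bare [Ar] core; C⁺ still has 3 valence electrons; P⁺ still has 4 valence electrons.
Core electrons are held far more tightly than valence electrons, so K tops the IE_2 order.
Valence configurations: Mg⁺ [Ne]3s¹, C⁺ [He]2s²2p¹, P⁺ [Ne]3s²3p².
Tabulated IE_2 (kJ/mol): Mg 1451, K 3052, C 2353, P 1907.
Putting it together, IE_2: Mg < P < C < K.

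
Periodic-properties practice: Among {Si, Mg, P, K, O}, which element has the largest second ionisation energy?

The second ionization energy removes an electron from the +1 ion. For each element: Si⁺ still has 3 valence electrons; Mg⁺ still has 1 valence electron; P⁺ still has 4 valence electrons; K⁺ is the bare [Ar] core; O⁺ still has 5 valence electrons.
Usually core removal costs more than valence removal, but here the competition is close: a tightly held n=2 valence electron can cost more to remove than an n=3 core electron, so the actual values have to decide it.
Valence configurations: Si⁺ [Ne]3s²3p¹, Mg⁺ [Ne]3s¹, P⁺ [Ne]3s²3p², O⁺ [He]2s²2p³.
Tabulated IE_2 (kJ/mol): Si 1577, Mg 1451, P 1907, K 3052, O 3388.
Overall IE_2 order: Mg < Si < P < K < O.

O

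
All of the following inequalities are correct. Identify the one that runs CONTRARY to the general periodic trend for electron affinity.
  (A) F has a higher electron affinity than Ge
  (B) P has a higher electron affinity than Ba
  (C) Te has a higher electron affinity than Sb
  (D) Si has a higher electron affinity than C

The general trend: electron affinity increases across a period and decreases down a group.
(A) F (period 2, group 17) vs Ge (period 4, group 14): the stated order agrees with the simple trend.
(B) P (period 3, group 15) vs Ba (period 6, group 2): the stated order agrees with the simple trend.
(C) Te (period 5, group 16) vs Sb (period 5, group 15): the stated order agrees with the simple trend.
(D) Si (period 3, group 14) vs C (period 2, group 14): the stated order contradicts the simple trend.
The exception is (D): Si's larger, more diffuse 3p orbitals accept an added electron slightly more readily than C's compact 2p.

(D)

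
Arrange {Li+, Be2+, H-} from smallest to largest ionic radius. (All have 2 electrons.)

Be2+ < Li+ < H-

All of these have 2 electrons, so size is governed by nuclear charge alone: the more protons, the stronger the pull on the same electron cloud, and the smaller the ion.
Nuclear charges: Be2+ (Z=4), Li+ (Z=3), H- (Z=1).
Smallest to largest: Be2+ < Li+ < H-.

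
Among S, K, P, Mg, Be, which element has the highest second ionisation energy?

K

Consider each +1 ion: S⁺ still has 5 valence electrons; K⁺ is the bare [Ar] core; P⁺ still has 4 valence electrons; Mg⁺ still has 1 valence electron; Be⁺ still has 1 valence electron.
Core electrons are held far more tightly than valence electrons, so K tops the IE_2 order.
Valence configurations: S⁺ [Ne]3s²3p³, P⁺ [Ne]3s²3p², Mg⁺ [Ne]3s¹, Be⁺ [He]2s¹.
Tabulated IE_2 (kJ/mol): S 2252, K 3052, P 1907, Mg 1451, Be 1757.
Hence IE_2: Mg < Be < P < S < K.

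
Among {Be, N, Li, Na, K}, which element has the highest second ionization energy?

Li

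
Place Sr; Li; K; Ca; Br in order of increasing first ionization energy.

Removing the outermost electron gets harder across a period and easier down a group.
Neither a single period nor a single group — weigh both effects.
Li > K: Li sits above K in group 1, so the down-group effect alone puts Li higher.
Sr > Li: the two effects oppose for this pair; the across-period effect wins (550 vs 520 kJ/mol).
Ca > Sr: they share group 2; the group trend gives Ca the larger value.
Br > Ca: both are in period 4; the period trend gives Br the larger value.
For reference (kJ/mol): Li 520, K 419, Ca 590, Br 1140, Sr 550.
So from lowest to highest: K < Li < Sr < Ca < Br.

K, Li, Sr, Ca, Br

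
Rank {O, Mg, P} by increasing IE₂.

Consider each +1 ion: O⁺ still has 5 valence electrons; Mg⁺ still has 1 valence electron; P⁺ still has 4 valence electrons.
All are still removing valence electrons, so compare the +1 ions as you would atoms: IE_2 generally rises across a period (higher Z_eff) and falls down a group (larger shell), subject to the usual subshell exceptions.
Valence configurations: O⁺ [He]2s²2p³, Mg⁺ [Ne]3s¹, P⁺ [Ne]3s²3p².
The numbers (kJ/mol): O 3388, Mg 1451, P 1907.
So the second ionization energies run Mg < P < O.

Mg, P, O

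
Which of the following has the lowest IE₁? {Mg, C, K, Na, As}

K

C is in period 2, group 14; Na is in period 3, group 1; Mg is in period 3, group 2; K is in period 4, group 1; As is in period 4, group 15.
IE₁ increases left→right with effective nuclear charge and decreases top→bottom as the valence shell moves farther out.
These span different periods and groups, so the two trends combine.
Na > K: they share group 1; the group trend gives Na the larger value.
Mg > Na: Mg lies to the right of Na in period 3, so the across-period effect alone puts Mg higher.
As > Mg: period and group pull opposite ways; the across-period shift dominates (947 vs 738 kJ/mol).
C > As: the two effects oppose for this pair; the down-group effect wins (1086 vs 947 kJ/mol).
Approximate values (kJ/mol): C 1086, Na 496, Mg 738, K 419, As 947.
The lowest IE₁ among these belongs to K.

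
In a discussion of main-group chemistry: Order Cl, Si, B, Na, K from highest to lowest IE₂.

Na > K > B > Cl > Si

Consider each +1 ion: Cl⁺ still has 6 valence electrons; Si⁺ still has 3 valence electrons; B⁺ still has 2 valence electrons; Na⁺ is the bare [Ne] core; K⁺ is the bare [Ar] core.
Core electrons are held far more tightly than valence electrons, so K and Na top the IE_2 order.
Valence configurations: Cl⁺ [Ne]3s²3p⁴, Si⁺ [Ne]3s²3p¹, B⁺ [He]2s².
Tabulated IE_2 (kJ/mol): Cl 2298, Si 1577, B 2427, Na 4562, K 3052.
Overall IE_2 order: Si < Cl < B < K < Na.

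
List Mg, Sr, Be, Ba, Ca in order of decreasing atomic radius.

Ba, Sr, Ca, Mg, Be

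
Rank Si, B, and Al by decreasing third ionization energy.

After 2 electrons have been removed, what remains? Si²⁺ still has 2 valence electrons; B²⁺ still has 1 valence electron; Al²⁺ still has 1 valence electron.
All are still removing valence electrons, so compare the +2 ions as you would atoms: IE_3 generally rises across a period (higher Z_eff) and falls down a group (larger shell), subject to the usual subshell exceptions.
Valence configurations: Si²⁺ [Ne]3s², B²⁺ [He]2s¹, Al²⁺ [Ne]3s¹.
Approximate IE_3 values (kJ/mol): Si 3232, B 3660, Al 2745.
Overall IE_3 order: Al < Si < B.

B > Si > Al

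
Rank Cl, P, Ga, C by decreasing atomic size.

C is in period 2, group 14; P is in period 3, group 15; Cl is in period 3, group 17; Ga is in period 4, group 13.
Across a period the added protons contract the valence shell; down a group each new principal shell makes the atom larger.
These span different periods and groups, so the two trends combine.
Cl > C: the two effects oppose for this pair; the down-group effect wins (99 vs 75 pm).
P > Cl: both are in period 3; the period trend gives P the larger value.
Ga > P: both effects reinforce here, so Ga is clearly the larger of the two.
For reference (pm): C 75, P 111, Cl 99, Ga 124.
So from largest to smallest: Ga > P > Cl > C.

Ga > P > Cl > C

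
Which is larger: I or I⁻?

I⁻

Forming I⁻ adds 1 electron to I. More electron–electron repulsion in the same shell, with unchanged nuclear charge, lets the cloud expand.
An anion is larger than its parent atom: I⁻ > I.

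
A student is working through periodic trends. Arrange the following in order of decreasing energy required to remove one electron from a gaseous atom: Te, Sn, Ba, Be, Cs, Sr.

Be, Te, Sn, Sr, Ba, Cs

First ionization energy rises across a period (greater Z_eff holds electrons more tightly) and falls down a group (valence electrons are farther from the nucleus).
Here both period and group differ, so the two effects have to be weighed against each other.
Ba > Cs: both are in period 6; the period trend gives Ba the larger value.
Sr > Ba: Sr sits above Ba in group 2, so the down-group effect alone puts Sr higher.
Sn > Sr: Sn lies to the right of Sr in period 5, so the across-period effect alone puts Sn higher.
Te > Sn: both are in period 5; the period trend gives Te the larger value.
Be > Te: period and group pull opposite ways; the down-group shift dominates (900 vs 869 kJ/mol).
Approximate values (kJ/mol): Be 900, Sr 550, Sn 709, Te 869, Cs 376, Ba 503.
So from highest to lowest: Be > Te > Sn > Sr > Ba > Cs.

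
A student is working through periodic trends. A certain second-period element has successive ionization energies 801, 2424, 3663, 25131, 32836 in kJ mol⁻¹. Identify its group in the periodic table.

Group 13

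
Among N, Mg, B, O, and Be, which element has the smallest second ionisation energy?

Mg

IE_2 is the cost of taking one more electron from the +1 cation: N⁺ still has 4 valence electrons; Mg⁺ still has 1 valence electron; B⁺ still has 2 valence electrons; O⁺ still has 5 valence electrons; Be⁺ still has 1 valence electron.
All are still removing valence electrons, so compare the +1 ions as you would atoms: IE_2 generally rises across a period (higher Z_eff) and falls down a group (larger shell), subject to the usual subshell exceptions.
Valence configurations: N⁺ [He]2s²2p², Mg⁺ [Ne]3s¹, B⁺ [He]2s², O⁺ [He]2s²2p³, Be⁺ [He]2s¹.
The numbers (kJ/mol): N 2856, Mg 1451, B 2427, O 3388, Be 1757.
Overall IE_2 order: Mg < Be < B < N < O.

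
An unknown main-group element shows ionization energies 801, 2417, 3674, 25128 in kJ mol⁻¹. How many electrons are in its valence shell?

3

Look for the largest jump between consecutive ionization energies: IE4/IE3 ≈ 6.8, far larger than any earlier ratio.
That jump marks the point where a core electron is being removed. So the atom has 3 valence electrons.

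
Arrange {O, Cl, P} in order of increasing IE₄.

P < Cl < O

Consider each +3 ion: O³⁺ still has 3 valence electrons; Cl³⁺ still has 4 valence electrons; P³⁺ still has 2 valence electrons.
All are still removing valence electrons, so compare the +3 ions as you would atoms: IE_4 generally rises across a period (higher Z_eff) and falls down a group (larger shell), subject to the usual subshell exceptions.
Valence configurations: O³⁺ [He]2s²2p¹, Cl³⁺ [Ne]3s²3p², P³⁺ [Ne]3s².
Tabulated IE_4 (kJ/mol): O 7469, Cl 5159, P 4964.
Overall IE_4 order: P < Cl < O.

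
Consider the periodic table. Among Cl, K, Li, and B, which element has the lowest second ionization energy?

Cl

The second ionization energy removes an electron from the +1 ion. For each element: Cl⁺ still has 6 valence electrons; K⁺ is the bare [Ar] core; Li⁺ is the bare [He] core; B⁺ still has 2 valence electrons.
Core electrons are held far more tightly than valence electrons, so K and Li top the IE_2 order.
Valence configurations: Cl⁺ [Ne]3s²3p⁴, B⁺ [He]2s².
Approximate IE_2 values (kJ/mol): Cl 2298, K 3052, Li 7298, B 2427.
So the second ionization energies run Cl < B < K < Li.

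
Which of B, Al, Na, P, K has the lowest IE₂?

After 1 electron has been removed, what remains? B⁺ still has 2 valence electrons; Al⁺ still has 2 valence electrons; Na⁺ is the bare [Ne] core; P⁺ still has 4 valence electrons; K⁺ is the bare [Ar] core.
Breaking into a closed-shell core is much more expensive than removing a leftover valence electron — K and Na have the largest IE_2 here.
Valence configurations: B⁺ [He]2s², Al⁺ [Ne]3s², P⁺ [Ne]3s²3p².
Tabulated IE_2 (kJ/mol): B 2427, Al 1817, Na 4562, P 1907, K 3052.
Putting it together, IE_2: Al < P < B < K < Na.

Al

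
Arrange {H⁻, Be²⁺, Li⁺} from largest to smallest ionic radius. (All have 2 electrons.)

H⁻ > Li⁺ > Be²⁺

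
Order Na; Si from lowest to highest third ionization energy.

Si, Na

The third ionization energy removes an electron from the +2 ion. For each element: Na²⁺ is already 1 electron into the core; Si²⁺ still has 2 valence electrons.
Pulling an electron out of a noble-gas core costs far more than removing a remaining valence electron, so Na sits at the high end of IE_3.
Approximate IE_3 values (kJ/mol): Na 6910, Si 3232.
Overall IE_3 order: Si < Na.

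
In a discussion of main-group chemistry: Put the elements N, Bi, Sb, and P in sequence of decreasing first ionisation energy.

Removing the outermost electron gets harder across a period and easier down a group.
All are in group 15, so first ionization energy increases up the group.
So from highest to lowest: N > P > Sb > Bi.

N, P, Sb, Bi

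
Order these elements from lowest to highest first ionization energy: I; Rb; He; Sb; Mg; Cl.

Rb < Mg < Sb < I < Cl < He

He is in period 1, group 18; Mg is in period 3, group 2; Cl is in period 3, group 17; Rb is in period 5, group 1; Sb is in period 5, group 15; I is in period 5, group 17.
IE₁ increases left→right with effective nuclear charge and decreases top→bottom as the valence shell moves farther out.
Here both period and group differ, so the two effects have to be weighed against each other.
Mg > Rb: both effects reinforce here, so Mg is clearly the higher of the two.
Sb > Mg: period and group pull opposite ways; the across-period shift dominates (831 vs 738 kJ/mol).
I > Sb: both are in period 5; the period trend gives I the larger value.
Cl > I: Cl sits above I in group 17, so the down-group effect alone puts Cl higher.
He > Cl: relative to Cl, both the across-period and down-group shifts push He's first ionization energy up.
Tabulated first ionization energy (kJ/mol): He 2372, Mg 738, Cl 1251, Rb 403, Sb 831, I 1008.
So from lowest to highest: Rb < Mg < Sb < I < Cl < He.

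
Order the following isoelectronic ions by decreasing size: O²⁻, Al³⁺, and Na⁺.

O²⁻, Na⁺, Al³⁺

All of these have 10 electrons, so size is governed by nuclear charge alone: the more protons, the stronger the pull on the same electron cloud, and the smaller the ion.
Nuclear charges: Al³⁺ (Z=13), Na⁺ (Z=11), O²⁻ (Z=8).
Largest to smallest: O²⁻ > Na⁺ > Al³⁺.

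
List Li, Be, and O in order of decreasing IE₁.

O > Be > Li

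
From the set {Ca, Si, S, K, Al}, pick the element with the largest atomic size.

Al is in period 3, group 13; Si is in period 3, group 14; S is in period 3, group 16; K is in period 4, group 1; Ca is in period 4, group 2.
Across a period the added protons contract the valence shell; down a group each new principal shell makes the atom larger.
These span different periods and groups, so the two trends combine.
Si > S: Si lies to the left of S in period 3, so the across-period effect alone puts Si larger.
Al > Si: Al lies to the left of Si in period 3, so the across-period effect alone puts Al larger.
Ca > Al: both effects reinforce here, so Ca is clearly the larger of the two.
K > Ca: K lies to the left of Ca in period 4, so the across-period effect alone puts K larger.
Tabulated atomic radius (pm): Al 126, Si 116, S 103, K 196, Ca 171.
The largest atomic size among these belongs to K.

K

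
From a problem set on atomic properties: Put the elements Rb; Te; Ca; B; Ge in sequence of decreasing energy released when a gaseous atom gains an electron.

Te > Ge > Rb > B > Ca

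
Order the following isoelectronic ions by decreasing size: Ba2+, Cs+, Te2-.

Te2- > Cs+ > Ba2+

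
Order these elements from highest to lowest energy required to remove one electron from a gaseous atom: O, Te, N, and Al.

N > O > Te > Al

First ionization energy rises across a period (greater Z_eff holds electrons more tightly) and falls down a group (valence electrons are farther from the nucleus).
Neither a single period nor a single group — weigh both effects.
Te > Al: period and group pull opposite ways; the across-period shift dominates (869 vs 578 kJ/mol).
O > Te: they share group 16; the group trend gives O the larger value.
N > O: this pair runs against the simple trend — see the exception note.
Note the exception: N has a higher first ionization energy than O, contrary to the simple trend — pairing an electron in O's 2p⁴ costs repulsion energy, so O ionizes more easily than half-filled N (2p³).
Tabulated first ionization energy (kJ/mol): N 1402, O 1314, Al 578, Te 869.
So from highest to lowest: N > O > Te > Al.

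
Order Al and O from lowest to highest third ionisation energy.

Consider each +2 ion: Al²⁺ still has 1 valence electron; O²⁺ still has 4 valence electrons.
All are still removing valence electrons, so compare the +2 ions as you would atoms: IE_3 generally rises across a period (higher Z_eff) and falls down a group (larger shell), subject to the usual subshell exceptions.
Valence configurations: Al²⁺ [Ne]3s¹, O²⁺ [He]2s²2p².
Tabulated IE_3 (kJ/mol): Al 2745, O 5300.
Hence IE_3: Al < O.

Al < O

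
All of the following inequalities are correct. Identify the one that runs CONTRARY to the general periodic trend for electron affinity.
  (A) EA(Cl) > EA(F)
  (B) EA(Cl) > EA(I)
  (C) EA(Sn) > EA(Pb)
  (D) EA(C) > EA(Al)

The general trend: electron affinity increases across a period and decreases down a group.
(A) Cl (period 3, group 17) vs F (period 2, group 17): the stated order contradicts the simple trend.
(B) Cl (period 3, group 17) vs I (period 5, group 17): the stated order agrees with the simple trend.
(C) Sn (period 5, group 14) vs Pb (period 6, group 14): the stated order agrees with the simple trend.
(D) C (period 2, group 14) vs Al (period 3, group 13): the stated order agrees with the simple trend.
The exception is (A): F's small 2p subshell makes the incoming electron feel strong e⁻–e⁻ repulsion, so Cl actually releases more energy on gaining an electron.

(A)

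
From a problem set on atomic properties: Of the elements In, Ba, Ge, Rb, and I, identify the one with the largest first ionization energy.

I

Ge is in period 4, group 14; Rb is in period 5, group 1; In is in period 5, group 13; I is in period 5, group 17; Ba is in period 6, group 2.
IE₁ increases left→right with effective nuclear charge and decreases top→bottom as the valence shell moves farther out.
These span different periods and groups, so the two trends combine.
Ba > Rb: the two effects oppose for this pair; the across-period effect wins (503 vs 403 kJ/mol).
In > Ba: relative to Ba, both the across-period and down-group shifts push In's first ionization energy up.
Ge > In: both effects reinforce here, so Ge is clearly the higher of the two.
I > Ge: period and group pull opposite ways; the across-period shift dominates (1008 vs 762 kJ/mol).
Approximate values (kJ/mol): Ge 762, Rb 403, In 558, I 1008, Ba 503.
The largest first ionization energy among these belongs to I.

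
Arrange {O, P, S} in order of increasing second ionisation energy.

P < S < O

The second ionization energy removes an electron from the +1 ion. For each element: O⁺ still has 5 valence electrons; P⁺ still has 4 valence electrons; S⁺ still has 5 valence electrons.
All are still removing valence electrons, so compare the +1 ions as you would atoms: IE_2 generally rises across a period (higher Z_eff) and falls down a group (larger shell), subject to the usual subshell exceptions.
Valence configurations: O⁺ [He]2s²2p³, P⁺ [Ne]3s²3p², S⁺ [Ne]3s²3p³.
Tabulated IE_2 (kJ/mol): O 3388, P 1907, S 2252.
So the second ionization energies run P < S < O.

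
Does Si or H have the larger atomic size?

Si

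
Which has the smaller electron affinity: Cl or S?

S is in period 3, group 16; Cl is in period 3, group 17.
Atoms with high Z_eff and room in the valence shell (especially the halogens) have the most exothermic electron affinities.
All lie in period 3, so electron affinity increases left to right.
So S has the smaller electron affinity (S < Cl).

S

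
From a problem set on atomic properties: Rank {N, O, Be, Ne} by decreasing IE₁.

Ne > N > O > Be

Be is in period 2, group 2; N is in period 2, group 15; O is in period 2, group 16; Ne is in period 2, group 18.
IE₁ increases left→right with effective nuclear charge and decreases top→bottom as the valence shell moves farther out.
All lie in period 2; the across-period trend (first ionization energy increases left to right) applies, with the exception below.
Note the exception: N has a higher first ionization energy than O, contrary to the simple trend — pairing an electron in O's 2p⁴ costs repulsion energy, so O ionizes more easily than half-filled N (2p³).
For reference (kJ/mol): Be 900, N 1402, O 1314, Ne 2081.
So from highest to lowest: Ne > N > O > Be.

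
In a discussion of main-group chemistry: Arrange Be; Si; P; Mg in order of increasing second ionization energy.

The second ionization energy removes an electron from the +1 ion. For each element: Be⁺ still has 1 valence electron; Si⁺ still has 3 valence electrons; P⁺ still has 4 valence electrons; Mg⁺ still has 1 valence electron.
All are still removing valence electrons, so compare the +1 ions as you would atoms: IE_2 generally rises across a period (higher Z_eff) and falls down a group (larger shell), subject to the usual subshell exceptions.
Valence configurations: Be⁺ [He]2s¹, Si⁺ [Ne]3s²3p¹, P⁺ [Ne]3s²3p², Mg⁺ [Ne]3s¹.
Tabulated IE_2 (kJ/mol): Be 1757, Si 1577, P 1907, Mg 1451.
So the second ionization energies run Mg < Si < Be < P.

Mg < Si < Be < P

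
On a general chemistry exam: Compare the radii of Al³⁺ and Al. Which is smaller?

Al³⁺

Forming Al³⁺ removes 3 electrons from Al. Fewer electrons for the same nuclear charge means less shielding and a higher Z_eff on the remaining electrons, and for main-group metals the entire outer shell is lost.
A cation is smaller than its parent atom: Al³⁺ < Al.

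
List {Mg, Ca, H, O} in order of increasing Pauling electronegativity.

Ca < Mg < H < O

Smaller atoms with higher effective nuclear charge are more electronegative.
Here both period and group differ, so the two effects have to be weighed against each other.
Mg > Ca: Mg sits above Ca in group 2, so the down-group effect alone puts Mg higher.
H > Mg: period and group pull opposite ways; the down-group shift dominates (2.20 vs 1.31).
O > H: the two effects oppose for this pair; the across-period effect wins (3.44 vs 2.20).
Tabulated electronegativity (Pauling): H 2.20, O 3.44, Mg 1.31, Ca 1.00.
So from lowest to highest: Ca < Mg < H < O.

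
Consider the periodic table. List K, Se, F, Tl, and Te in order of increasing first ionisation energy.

K < Tl < Te < Se < F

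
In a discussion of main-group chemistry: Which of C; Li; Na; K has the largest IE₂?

Li

The second ionization energy removes an electron from the +1 ion. For each element: C⁺ still has 3 valence electrons; Li⁺ is the bare [He] core; Na⁺ is the bare [Ne] core; K⁺ is the bare [Ar] core.
Pulling an electron out of a noble-gas core costs far more than removing a remaining valence electron, so K, Na and Li sit at the high end of IE_2.
The numbers (kJ/mol): C 2353, Li 7298, Na 4562, K 3052.
So the second ionization energies run C < K < Na < Li.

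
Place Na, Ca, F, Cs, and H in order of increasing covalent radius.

H is in period 1, group 1; F is in period 2, group 17; Na is in period 3, group 1; Ca is in period 4, group 2; Cs is in period 6, group 1.
Moving right in a period, electrons are added to the same shell under a stronger nuclear pull, so atoms get smaller; moving down, a new shell is opened and atoms get larger.
These span different periods and groups, so the two trends combine.
F > H: the two effects oppose for this pair; the down-group effect wins (64 vs 32 pm).
Na > F: both effects reinforce here, so Na is clearly the larger of the two.
Ca > Na: period and group pull opposite ways; the down-group shift dominates (171 vs 155 pm).
Cs > Ca: both effects reinforce here, so Cs is clearly the larger of the two.
For reference (pm): H 32, F 64, Na 155, Ca 171, Cs 232.
So from smallest to largest: H < F < Na < Ca < Cs.

H, F, Na, Ca, Cs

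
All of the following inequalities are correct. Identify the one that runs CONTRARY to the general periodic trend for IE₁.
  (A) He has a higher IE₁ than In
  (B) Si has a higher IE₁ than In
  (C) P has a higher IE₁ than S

The general trend: IE₁ increases across a period and decreases down a group.
(A) He (period 1, group 18) vs In (period 5, group 13): the stated order agrees with the simple trend.
(B) Si (period 3, group 14) vs In (period 5, group 13): the stated order agrees with the simple trend.
(C) P (period 3, group 15) vs S (period 3, group 16): the stated order contradicts the simple trend.
The exception is (C): S (3p⁴) ionizes more easily than half-filled P (3p³) because the paired 3p electron in S is pushed out by e⁻–e⁻ repulsion.

(C)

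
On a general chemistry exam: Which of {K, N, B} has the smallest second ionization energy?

Consider each +1 ion: K⁺ is the bare [Ar] core; N⁺ still has 4 valence electrons; B⁺ still has 2 valence electrons.
Breaking into a closed-shell core is much more expensive than removing a leftover valence electron — K has the largest IE_2 here.
Valence configurations: N⁺ [He]2s²2p², B⁺ [He]2s².
Tabulated IE_2 (kJ/mol): K 3052, N 2856, B 2427.
Putting it together, IE_2: B < N < K.

B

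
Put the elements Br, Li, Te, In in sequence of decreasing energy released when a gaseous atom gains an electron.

Electron affinity generally becomes more exothermic across a period toward the halogens and less exothermic down a group.
Here both period and group differ, so the two effects have to be weighed against each other.
Li > In: period and group pull opposite ways; the down-group shift dominates (60 vs 29 kJ/mol).
Te > Li: the two effects oppose for this pair; the across-period effect wins (190 vs 60 kJ/mol).
Br > Te: both effects reinforce here, so Br is clearly the higher of the two.
Approximate values (kJ/mol): Li 60, Br 325, In 29, Te 190.
So from highest to lowest: Br > Te > Li > In.

Br, Te, Li, In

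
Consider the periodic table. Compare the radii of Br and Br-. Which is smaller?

Br

Forming Br- adds 1 electron to Br. More electron–electron repulsion in the same shell, with unchanged nuclear charge, lets the cloud expand.
An anion is larger than its parent atom: Br- > Br.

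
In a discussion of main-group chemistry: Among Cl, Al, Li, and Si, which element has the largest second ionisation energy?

The second ionization energy removes an electron from the +1 ion. For each element: Cl⁺ still has 6 valence electrons; Al⁺ still has 2 valence electrons; Li⁺ is the bare [He] core; Si⁺ still has 3 valence electrons.
Breaking into a closed-shell core is much more expensive than removing a leftover valence electron — Li has the largest IE_2 here.
Valence configurations: Cl⁺ [Ne]3s²3p⁴, Al⁺ [Ne]3s², Si⁺ [Ne]3s²3p¹.
Si⁺ loses a lone 3p electron whereas Al⁺ must break into a filled 3s² pair, so IE_2(Al) > IE_2(Si) even though Si has the higher nuclear charge.
The numbers (kJ/mol): Cl 2298, Al 1817, Li 7298, Si 1577.
Overall IE_2 order: Si < Al < Cl < Li.

Li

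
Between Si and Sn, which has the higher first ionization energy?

Si

IE₁ increases left→right with effective nuclear charge and decreases top→bottom as the valence shell moves farther out.
All are in group 14, so first ionization energy increases up the group.
So Si has the higher first ionization energy (Si > Sn).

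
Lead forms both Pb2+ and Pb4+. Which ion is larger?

Pb2+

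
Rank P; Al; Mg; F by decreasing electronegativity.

F is in period 2, group 17; Mg is in period 3, group 2; Al is in period 3, group 13; P is in period 3, group 15.
Smaller atoms with higher effective nuclear charge are more electronegative.
Here both period and group differ, so the two effects have to be weighed against each other.
Al > Mg: Al lies to the right of Mg in period 3, so the across-period effect alone puts Al higher.
P > Al: both are in period 3; the period trend gives P the larger value.
F > P: relative to P, both the across-period and down-group shifts push F's electronegativity up.
For reference (Pauling): F 3.98, Mg 1.31, Al 1.61, P 2.19.
So from highest to lowest: F > P > Al > Mg.

F, P, Al, Mg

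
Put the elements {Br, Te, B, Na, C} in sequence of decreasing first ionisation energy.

Br > C > Te > B > Na

B is in period 2, group 13; C is in period 2, group 14; Na is in period 3, group 1; Br is in period 4, group 17; Te is in period 5, group 16.
Removing the outermost electron gets harder across a period and easier down a group.
These span different periods and groups, so the two trends combine.
B > Na: relative to Na, both the across-period and down-group shifts push B's first ionization energy up.
Te > B: period and group pull opposite ways; the across-period shift dominates (869 vs 801 kJ/mol).
C > Te: the two effects oppose for this pair; the down-group effect wins (1086 vs 869 kJ/mol).
Br > C: the two effects oppose for this pair; the across-period effect wins (1140 vs 1086 kJ/mol).
For reference (kJ/mol): B 801, C 1086, Na 496, Br 1140, Te 869.
So from highest to lowest: Br > C > Te > B > Na.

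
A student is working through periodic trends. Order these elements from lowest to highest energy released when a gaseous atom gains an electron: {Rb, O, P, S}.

Rb, P, O, S

O is in period 2, group 16; P is in period 3, group 15; S is in period 3, group 16; Rb is in period 5, group 1.
Atoms with high Z_eff and room in the valence shell (especially the halogens) have the most exothermic electron affinities.
Here both period and group differ, so the two effects have to be weighed against each other.
P > Rb: both effects reinforce here, so P is clearly the higher of the two.
O > P: both effects reinforce here, so O is clearly the higher of the two.
S > O: this pair runs against the simple trend — see the exception note.
Note the exception: S has a higher electron affinity than O, contrary to the simple trend — the compact 2p subshell of O repels the added electron more than S's larger 3p does.
Tabulated electron affinity (kJ/mol): O 141, P 72, S 200, Rb 47.
So from lowest to highest: Rb < P < O < S.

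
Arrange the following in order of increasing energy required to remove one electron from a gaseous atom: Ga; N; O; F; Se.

N is in period 2, group 15; O is in period 2, group 16; F is in period 2, group 17; Ga is in period 4, group 13; Se is in period 4, group 16.
First ionization energy rises across a period (greater Z_eff holds electrons more tightly) and falls down a group (valence electrons are farther from the nucleus).
These span different periods and groups, so the two trends combine.
Se > Ga: both are in period 4; the period trend gives Se the larger value.
O > Se: they share group 16; the group trend gives O the larger value.
N > O: this pair runs against the simple trend — see the exception note.
F > N: F lies to the right of N in period 2, so the across-period effect alone puts F higher.
Note the exception: N has a higher first ionization energy than O, contrary to the simple trend — pairing an electron in O's 2p⁴ costs repulsion energy, so O ionizes more easily than half-filled N (2p³).
Approximate values (kJ/mol): N 1402, O 1314, F 1681, Ga 579, Se 941.
So from lowest to highest: Ga < Se < O < N < F.

Ga, Se, O, N, F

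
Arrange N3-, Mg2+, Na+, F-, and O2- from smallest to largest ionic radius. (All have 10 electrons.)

All of these have 10 electrons, so size is governed by nuclear charge alone: the more protons, the stronger the pull on the same electron cloud, and the smaller the ion.
Nuclear charges: Mg2+ (Z=12), Na+ (Z=11), F- (Z=9), O2- (Z=8), N3- (Z=7).
Smallest to largest: Mg2+ < Na+ < F- < O2- < N3-.

Mg2+ < Na+ < F- < O2- < N3-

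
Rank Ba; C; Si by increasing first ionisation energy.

Ba < Si < C

C is in period 2, group 14; Si is in period 3, group 14; Ba is in period 6, group 2.
Removing the outermost electron gets harder across a period and easier down a group.
Neither a single period nor a single group — weigh both effects.
Si > Ba: relative to Ba, both the across-period and down-group shifts push Si's first ionization energy up.
C > Si: C sits above Si in group 14, so the down-group effect alone puts C higher.
For reference (kJ/mol): C 1086, Si 786, Ba 503.
So from lowest to highest: Ba < Si < C.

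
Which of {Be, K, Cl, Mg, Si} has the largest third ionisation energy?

After 2 electrons have been removed, what remains? Be²⁺ is the bare [He] core; K²⁺ is already 1 electron into the core; Cl²⁺ still has 5 valence electrons; Mg²⁺ is the bare [Ne] core; Si²⁺ still has 2 valence electrons.
Pulling an electron out of a noble-gas core costs far more than removing a remaining valence electron, so K, Mg and Be sit at the high end of IE_3.
Valence configurations: Cl²⁺ [Ne]3s²3p³, Si²⁺ [Ne]3s².
Tabulated IE_3 (kJ/mol): Be 14849, K 4420, Cl 3822, Mg 7733, Si 3232.
So the third ionization energies run Si < Cl < K < Mg < Be.

Be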